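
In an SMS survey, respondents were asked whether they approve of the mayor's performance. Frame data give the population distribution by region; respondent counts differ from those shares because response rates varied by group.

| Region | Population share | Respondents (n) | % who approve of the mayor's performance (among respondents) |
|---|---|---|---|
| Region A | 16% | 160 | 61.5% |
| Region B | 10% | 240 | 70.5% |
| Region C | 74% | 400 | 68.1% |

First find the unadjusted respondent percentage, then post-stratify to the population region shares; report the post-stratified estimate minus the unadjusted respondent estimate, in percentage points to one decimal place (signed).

Naive respondent-only estimate (weights = respondent counts):
  (160/800)×61.5 + (240/800)×70.5 + (400/800)×68.1 = 67.5%
Reweighting by population region shares:
  0.16×61.5 + 0.1×70.5 + 0.74×68.1 = 67.284%
Difference = 67.284 − 67.5 = -0.216 pp.

-0.2 percentage points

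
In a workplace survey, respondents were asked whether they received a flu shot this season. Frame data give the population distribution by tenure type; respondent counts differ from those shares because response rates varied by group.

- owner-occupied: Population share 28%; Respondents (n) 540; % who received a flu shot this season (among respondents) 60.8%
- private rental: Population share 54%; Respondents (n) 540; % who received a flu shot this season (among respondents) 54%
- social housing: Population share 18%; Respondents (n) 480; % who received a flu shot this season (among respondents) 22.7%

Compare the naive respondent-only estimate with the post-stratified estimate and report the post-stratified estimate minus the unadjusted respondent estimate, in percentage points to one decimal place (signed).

+3.5 percentage points

Naive respondent-only estimate (weights = respondent counts):
  (540/1560)×60.8 + (540/1560)×54 + (480/1560)×22.7 = 46.7231%
Reweighting by population tenure type shares:
  0.28×60.8 + 0.54×54 + 0.18×22.7 = 50.27%
Difference = 50.27 − 46.7231 = 3.5469 pp.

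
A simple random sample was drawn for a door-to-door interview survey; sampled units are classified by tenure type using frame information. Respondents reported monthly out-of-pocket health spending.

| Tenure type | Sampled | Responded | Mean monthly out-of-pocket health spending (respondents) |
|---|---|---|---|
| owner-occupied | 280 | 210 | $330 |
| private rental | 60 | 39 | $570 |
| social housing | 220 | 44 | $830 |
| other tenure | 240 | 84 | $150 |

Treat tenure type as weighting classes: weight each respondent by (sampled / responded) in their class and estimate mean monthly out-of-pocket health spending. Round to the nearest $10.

Class response rates: owner-occupied 210/280 = 75%, private rental 39/60 = 65%, social housing 44/220 = 20%, other tenure 84/240 = 35%.
With weight = n_sampled/n_responded per class, the weighted class total is n_sampled:
  owner-occupied: 280 × 330 = 92,400
  private rental: 60 × 570 = 34,200
  social housing: 220 × 830 = 182,600
  other tenure: 240 × 150 = 36,000
Adjusted estimate = 345,200 / 800 = 431.5 → $430.

$430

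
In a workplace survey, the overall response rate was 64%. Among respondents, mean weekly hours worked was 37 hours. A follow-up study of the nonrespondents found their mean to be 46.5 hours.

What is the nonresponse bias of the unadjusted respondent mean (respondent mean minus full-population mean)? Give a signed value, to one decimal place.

Nonresponse fraction = 1 − 0.64 = 0.36.
Bias = (nonresponse fraction) × (respondent mean − nonrespondent mean)
     = 0.36 × (37 − 46.5) = 0.36 × -9.5 = -3.42.

-3.4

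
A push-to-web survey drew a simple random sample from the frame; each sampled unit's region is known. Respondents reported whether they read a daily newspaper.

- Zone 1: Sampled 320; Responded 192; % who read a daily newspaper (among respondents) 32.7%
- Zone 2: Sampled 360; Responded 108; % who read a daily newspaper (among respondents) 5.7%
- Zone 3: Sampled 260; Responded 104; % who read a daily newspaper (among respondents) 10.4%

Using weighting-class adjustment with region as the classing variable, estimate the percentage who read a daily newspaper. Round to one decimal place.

Class response rates: Zone 1 192/320 = 60%, Zone 2 108/360 = 30%, Zone 3 104/260 = 40%.
Inverse-response-rate weighting restores each class to its sampled count, so class totals weight by n_sampled:
  Zone 1: 320 × 32.7 = 10,464
  Zone 2: 360 × 5.7 = 2052
  Zone 3: 260 × 10.4 = 2704
Adjusted estimate = 15,220 / 940 = 16.1915 → 16.2%.

16.2%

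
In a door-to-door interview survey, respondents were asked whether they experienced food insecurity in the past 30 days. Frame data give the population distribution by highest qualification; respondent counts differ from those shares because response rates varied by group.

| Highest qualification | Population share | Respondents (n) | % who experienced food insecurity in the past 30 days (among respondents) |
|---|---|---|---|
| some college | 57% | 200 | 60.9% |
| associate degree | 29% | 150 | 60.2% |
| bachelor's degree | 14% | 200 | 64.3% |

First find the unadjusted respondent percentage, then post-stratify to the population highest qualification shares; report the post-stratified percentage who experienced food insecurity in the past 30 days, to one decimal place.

61.2%

Unadjusted (pooled respondent) estimate weights by respondent counts:
  (200/550)×60.9 + (150/550)×60.2 + (200/550)×64.3 = 61.9455%
Reweighting by population highest qualification shares:
  0.57×60.9 + 0.29×60.2 + 0.14×64.3 = 61.173%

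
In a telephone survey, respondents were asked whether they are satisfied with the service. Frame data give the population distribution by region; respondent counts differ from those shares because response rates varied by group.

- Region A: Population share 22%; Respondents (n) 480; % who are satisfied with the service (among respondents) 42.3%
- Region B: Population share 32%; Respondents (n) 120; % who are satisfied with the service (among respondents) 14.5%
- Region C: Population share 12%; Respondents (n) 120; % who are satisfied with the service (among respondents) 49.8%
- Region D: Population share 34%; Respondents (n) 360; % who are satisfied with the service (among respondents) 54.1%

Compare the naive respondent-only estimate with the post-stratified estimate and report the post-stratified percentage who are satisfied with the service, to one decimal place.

Naive respondent-only estimate (weights = respondent counts):
  (480/1080)×42.3 + (120/1080)×14.5 + (120/1080)×49.8 + (360/1080)×54.1 = 43.9778%
Reweighting by population region shares:
  0.22×42.3 + 0.32×14.5 + 0.12×49.8 + 0.34×54.1 = 38.316%

38.3%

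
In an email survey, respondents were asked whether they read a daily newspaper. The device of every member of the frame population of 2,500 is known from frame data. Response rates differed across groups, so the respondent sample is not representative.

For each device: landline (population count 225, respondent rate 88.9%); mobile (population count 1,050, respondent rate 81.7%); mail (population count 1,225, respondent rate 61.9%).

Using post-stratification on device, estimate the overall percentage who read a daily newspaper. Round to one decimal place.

Each cell contributes population-share × respondent value:
  landline: (225/2,500) × 88.9 = 8.001
  mobile: (1,050/2,500) × 81.7 = 34.314
  mail: (1,225/2,500) × 61.9 = 30.331
Post-stratified estimate = 72.646 → 72.6%.

72.6%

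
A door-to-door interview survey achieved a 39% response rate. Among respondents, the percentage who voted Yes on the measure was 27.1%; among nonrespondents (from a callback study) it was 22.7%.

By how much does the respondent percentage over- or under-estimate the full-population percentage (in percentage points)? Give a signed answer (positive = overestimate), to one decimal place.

+2.7 percentage points

Nonresponse fraction = 1 − 0.39 = 0.61.
Bias = (nonresponse fraction) × (respondent percentage − nonrespondent percentage)
     = 0.61 × (27.1 − 22.7) = 0.61 × 4.4 = 2.684.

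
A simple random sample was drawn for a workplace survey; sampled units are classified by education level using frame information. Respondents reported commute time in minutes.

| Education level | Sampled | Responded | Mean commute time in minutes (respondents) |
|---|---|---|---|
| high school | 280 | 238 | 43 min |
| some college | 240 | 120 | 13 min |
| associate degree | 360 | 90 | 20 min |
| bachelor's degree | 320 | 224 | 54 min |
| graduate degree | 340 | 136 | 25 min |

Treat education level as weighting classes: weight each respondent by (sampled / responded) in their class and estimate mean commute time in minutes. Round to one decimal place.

Class response rates: high school 238/280 = 85%, some college 120/240 = 50%, associate degree 90/360 = 25%, bachelor's degree 224/320 = 70%, graduate degree 136/340 = 40%.
Inverse-response-rate weighting restores each class to its sampled count, so class totals weight by n_sampled:
  high school: 280 × 43 = 12,040
  some college: 240 × 13 = 3120
  associate degree: 360 × 20 = 7200
  bachelor's degree: 320 × 54 = 17,280
  graduate degree: 340 × 25 = 8500
Adjusted estimate = 48,140 / 1,540 = 31.2597 → 31.3.

31.3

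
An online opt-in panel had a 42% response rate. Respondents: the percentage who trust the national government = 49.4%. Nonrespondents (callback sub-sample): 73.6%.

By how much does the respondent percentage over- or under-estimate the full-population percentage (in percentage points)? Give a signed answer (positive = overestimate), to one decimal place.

Nonresponse fraction = 1 − 0.42 = 0.58.
Bias = (nonresponse fraction) × (respondent percentage − nonrespondent percentage)
     = 0.58 × (49.4 − 73.6) = 0.58 × -24.2 = -14.036.

-14.0 percentage points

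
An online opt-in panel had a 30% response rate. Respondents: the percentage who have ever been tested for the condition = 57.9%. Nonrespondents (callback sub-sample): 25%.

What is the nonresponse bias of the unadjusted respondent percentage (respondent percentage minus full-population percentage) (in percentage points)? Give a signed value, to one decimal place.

+23.0 percentage points

Nonresponse fraction = 1 − 0.3 = 0.7.
Bias = (nonresponse fraction) × (respondent percentage − nonrespondent percentage)
     = 0.7 × (57.9 − 25) = 0.7 × 32.9 = 23.03.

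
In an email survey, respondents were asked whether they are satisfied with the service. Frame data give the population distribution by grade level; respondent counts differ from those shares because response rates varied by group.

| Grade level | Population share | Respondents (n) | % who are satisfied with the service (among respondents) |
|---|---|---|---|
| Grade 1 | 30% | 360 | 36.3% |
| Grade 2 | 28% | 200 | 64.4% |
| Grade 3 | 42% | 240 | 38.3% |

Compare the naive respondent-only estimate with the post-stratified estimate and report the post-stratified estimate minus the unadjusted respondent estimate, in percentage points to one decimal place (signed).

+1.1 percentage points

Without adjustment, the pooled respondent share is:
  (360/800)×36.3 + (200/800)×64.4 + (240/800)×38.3 = 43.925%
Post-stratifying to population shares instead:
  0.3×36.3 + 0.28×64.4 + 0.42×38.3 = 45.008%
Difference = 45.008 − 43.925 = 1.083 pp.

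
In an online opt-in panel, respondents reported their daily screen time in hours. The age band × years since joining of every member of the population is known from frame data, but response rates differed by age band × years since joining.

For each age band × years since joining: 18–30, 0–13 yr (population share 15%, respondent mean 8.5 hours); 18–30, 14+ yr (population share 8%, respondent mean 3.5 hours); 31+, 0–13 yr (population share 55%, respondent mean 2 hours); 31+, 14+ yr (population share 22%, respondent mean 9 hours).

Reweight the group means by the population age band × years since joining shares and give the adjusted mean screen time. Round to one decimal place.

4.6

Each cell contributes population-share × respondent value:
  18–30, 0–13 yr: 0.15 × 8.5 = 1.275
  18–30, 14+ yr: 0.08 × 3.5 = 0.28
  31+, 0–13 yr: 0.55 × 2 = 1.1
  31+, 14+ yr: 0.22 × 9 = 1.98
Post-stratified estimate = 4.635 → 4.6.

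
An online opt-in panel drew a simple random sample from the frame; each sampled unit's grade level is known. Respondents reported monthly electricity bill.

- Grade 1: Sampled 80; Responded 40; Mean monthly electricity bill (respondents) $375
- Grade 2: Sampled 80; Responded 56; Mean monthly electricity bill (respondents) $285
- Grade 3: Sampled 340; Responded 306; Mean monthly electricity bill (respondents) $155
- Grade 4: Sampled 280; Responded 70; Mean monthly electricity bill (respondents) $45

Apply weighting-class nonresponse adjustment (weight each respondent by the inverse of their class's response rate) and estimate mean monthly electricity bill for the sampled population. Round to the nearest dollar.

$151

Response rates by class: Grade 1 40/80 = 50%, Grade 2 56/80 = 70%, Grade 3 306/340 = 90%, Grade 4 70/280 = 25%.
Weighting each respondent by the inverse class response rate inflates each class back to its sampled size, so the class weight is n_sampled:
  Grade 1: 80 × 375 = 30,000
  Grade 2: 80 × 285 = 22,800
  Grade 3: 340 × 155 = 52,700
  Grade 4: 280 × 45 = 12,600
Adjusted estimate = 118,100 / 780 = 151.41 → $151.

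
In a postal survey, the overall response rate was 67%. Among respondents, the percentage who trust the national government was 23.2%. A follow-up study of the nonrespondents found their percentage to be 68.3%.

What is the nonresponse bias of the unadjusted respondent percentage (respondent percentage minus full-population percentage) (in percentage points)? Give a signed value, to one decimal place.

-14.9 percentage points

Nonresponse fraction = 1 − 0.67 = 0.33.
Bias = (nonresponse fraction) × (respondent percentage − nonrespondent percentage)
     = 0.33 × (23.2 − 68.3) = 0.33 × -45.1 = -14.883.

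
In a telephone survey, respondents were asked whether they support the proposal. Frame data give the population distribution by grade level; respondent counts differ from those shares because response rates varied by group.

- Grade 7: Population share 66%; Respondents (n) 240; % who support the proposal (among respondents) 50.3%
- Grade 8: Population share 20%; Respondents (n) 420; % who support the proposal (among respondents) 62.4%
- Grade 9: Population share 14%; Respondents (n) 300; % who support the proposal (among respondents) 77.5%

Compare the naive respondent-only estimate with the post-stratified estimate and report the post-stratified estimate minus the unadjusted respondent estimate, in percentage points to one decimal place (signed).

Naive respondent-only estimate (weights = respondent counts):
  (240/960)×50.3 + (420/960)×62.4 + (300/960)×77.5 = 64.0938%
Post-stratified estimate weights by population shares:
  0.66×50.3 + 0.2×62.4 + 0.14×77.5 = 56.528%
Difference = 56.528 − 64.0938 = -7.5657 pp.

-7.6 percentage points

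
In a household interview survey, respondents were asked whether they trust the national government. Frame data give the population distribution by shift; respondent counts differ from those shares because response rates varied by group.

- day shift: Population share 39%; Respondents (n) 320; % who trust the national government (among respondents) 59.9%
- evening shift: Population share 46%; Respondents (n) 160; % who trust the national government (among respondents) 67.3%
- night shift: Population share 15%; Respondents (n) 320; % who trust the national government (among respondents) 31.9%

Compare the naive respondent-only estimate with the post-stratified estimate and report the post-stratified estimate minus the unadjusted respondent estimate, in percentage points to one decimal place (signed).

Naive respondent-only estimate (weights = respondent counts):
  (320/800)×59.9 + (160/800)×67.3 + (320/800)×31.9 = 50.18%
Reweighting by population shift shares:
  0.39×59.9 + 0.46×67.3 + 0.15×31.9 = 59.104%
Difference = 59.104 − 50.18 = 8.924 pp.

+8.9 percentage points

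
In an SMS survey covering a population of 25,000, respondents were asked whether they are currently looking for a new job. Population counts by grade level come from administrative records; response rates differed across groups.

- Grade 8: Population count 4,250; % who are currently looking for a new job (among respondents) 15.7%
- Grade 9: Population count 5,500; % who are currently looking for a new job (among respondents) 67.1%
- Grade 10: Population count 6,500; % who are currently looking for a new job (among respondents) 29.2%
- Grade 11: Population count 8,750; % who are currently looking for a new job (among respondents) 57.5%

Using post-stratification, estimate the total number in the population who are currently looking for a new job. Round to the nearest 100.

11,300

Apply each group's respondent rate to its population count:
  Grade 8: 4,250 × 15.7% = 667.25
  Grade 9: 5,500 × 67.1% = 3690.5
  Grade 10: 6,500 × 29.2% = 1898
  Grade 11: 8,750 × 57.5% = 5031.25
Estimated total = 11,287 → 11,300.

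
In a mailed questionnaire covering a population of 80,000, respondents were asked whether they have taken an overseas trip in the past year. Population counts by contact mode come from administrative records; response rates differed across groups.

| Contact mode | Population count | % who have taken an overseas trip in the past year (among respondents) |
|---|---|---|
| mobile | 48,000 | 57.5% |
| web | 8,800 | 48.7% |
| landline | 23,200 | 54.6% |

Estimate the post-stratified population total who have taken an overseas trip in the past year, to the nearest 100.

44,600

Apply each group's respondent rate to its population count:
  mobile: 48,000 × 57.5% = 27,600
  web: 8,800 × 48.7% = 4285.6
  landline: 23,200 × 54.6% = 12667.2
Estimated total = 44552.8 → 44,600.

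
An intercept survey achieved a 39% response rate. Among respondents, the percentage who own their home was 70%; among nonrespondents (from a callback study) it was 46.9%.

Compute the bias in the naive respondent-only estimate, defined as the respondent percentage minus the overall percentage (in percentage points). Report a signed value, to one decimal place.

+14.1 percentage points

Nonresponse fraction = 1 − 0.39 = 0.61.
Bias = (nonresponse fraction) × (respondent percentage − nonrespondent percentage)
     = 0.61 × (70 − 46.9) = 0.61 × 23.1 = 14.091.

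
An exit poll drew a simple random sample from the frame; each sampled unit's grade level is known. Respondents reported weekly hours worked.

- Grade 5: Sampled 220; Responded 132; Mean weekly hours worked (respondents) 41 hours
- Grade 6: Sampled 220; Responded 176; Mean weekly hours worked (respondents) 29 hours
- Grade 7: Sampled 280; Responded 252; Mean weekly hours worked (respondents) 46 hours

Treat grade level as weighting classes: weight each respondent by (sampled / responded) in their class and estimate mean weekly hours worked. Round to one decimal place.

39.3

Class response rates: Grade 5 132/220 = 60%, Grade 6 176/220 = 80%, Grade 7 252/280 = 90%.
With weight = n_sampled/n_responded per class, the weighted class total is n_sampled:
  Grade 5: 220 × 41 = 9020
  Grade 6: 220 × 29 = 6380
  Grade 7: 280 × 46 = 12,880
Adjusted estimate = 28,280 / 720 = 39.2778 → 39.3.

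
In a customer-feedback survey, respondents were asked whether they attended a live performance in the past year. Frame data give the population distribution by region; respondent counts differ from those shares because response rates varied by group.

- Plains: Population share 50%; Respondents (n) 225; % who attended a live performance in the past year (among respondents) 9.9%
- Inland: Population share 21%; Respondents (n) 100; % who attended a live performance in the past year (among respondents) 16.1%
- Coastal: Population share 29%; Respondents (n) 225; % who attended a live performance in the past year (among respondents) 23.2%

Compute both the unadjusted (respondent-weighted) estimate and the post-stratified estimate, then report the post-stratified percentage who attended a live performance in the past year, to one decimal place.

15.1%

Naive respondent-only estimate (weights = respondent counts):
  (225/550)×9.9 + (100/550)×16.1 + (225/550)×23.2 = 16.4682%
Reweighting by population region shares:
  0.5×9.9 + 0.21×16.1 + 0.29×23.2 = 15.059%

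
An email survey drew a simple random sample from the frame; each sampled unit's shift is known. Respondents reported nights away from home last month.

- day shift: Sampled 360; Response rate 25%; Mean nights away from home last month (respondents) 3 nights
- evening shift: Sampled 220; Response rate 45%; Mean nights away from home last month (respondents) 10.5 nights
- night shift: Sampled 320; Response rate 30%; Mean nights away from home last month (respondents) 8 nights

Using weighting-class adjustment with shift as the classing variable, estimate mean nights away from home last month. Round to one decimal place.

6.6

Weighting each respondent by the inverse class response rate inflates each class back to its sampled size, so the class weight is n_sampled:
  day shift: 360 × 3 = 1080
  evening shift: 220 × 10.5 = 2310
  night shift: 320 × 8 = 2560
Adjusted estimate = 5950 / 900 = 6.61111 → 6.6.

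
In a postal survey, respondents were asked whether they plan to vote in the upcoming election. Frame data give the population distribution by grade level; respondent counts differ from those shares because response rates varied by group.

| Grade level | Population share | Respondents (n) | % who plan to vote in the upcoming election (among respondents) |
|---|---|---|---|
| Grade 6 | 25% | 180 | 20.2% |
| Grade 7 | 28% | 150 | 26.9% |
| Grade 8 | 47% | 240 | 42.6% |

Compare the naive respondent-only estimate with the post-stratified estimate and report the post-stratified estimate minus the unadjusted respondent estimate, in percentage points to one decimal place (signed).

+1.2 percentage points

Without adjustment, the pooled respondent share is:
  (180/570)×20.2 + (150/570)×26.9 + (240/570)×42.6 = 31.3947%
Post-stratifying to population shares instead:
  0.25×20.2 + 0.28×26.9 + 0.47×42.6 = 32.604%
Difference = 32.604 − 31.3947 = 1.2093 pp.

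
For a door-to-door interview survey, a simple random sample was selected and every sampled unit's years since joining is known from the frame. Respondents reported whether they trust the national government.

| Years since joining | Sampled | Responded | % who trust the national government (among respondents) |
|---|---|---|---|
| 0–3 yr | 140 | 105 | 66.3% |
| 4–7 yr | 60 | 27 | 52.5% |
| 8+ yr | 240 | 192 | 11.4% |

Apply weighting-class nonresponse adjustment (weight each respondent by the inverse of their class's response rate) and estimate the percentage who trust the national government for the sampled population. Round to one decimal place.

Class response rates: 0–3 yr 105/140 = 75%, 4–7 yr 27/60 = 45%, 8+ yr 192/240 = 80%.
Inverse-response-rate weighting restores each class to its sampled count, so class totals weight by n_sampled:
  0–3 yr: 140 × 66.3 = 9282
  4–7 yr: 60 × 52.5 = 3150
  8+ yr: 240 × 11.4 = 2736
Adjusted estimate = 15,168 / 440 = 34.4727 → 34.5%.

34.5%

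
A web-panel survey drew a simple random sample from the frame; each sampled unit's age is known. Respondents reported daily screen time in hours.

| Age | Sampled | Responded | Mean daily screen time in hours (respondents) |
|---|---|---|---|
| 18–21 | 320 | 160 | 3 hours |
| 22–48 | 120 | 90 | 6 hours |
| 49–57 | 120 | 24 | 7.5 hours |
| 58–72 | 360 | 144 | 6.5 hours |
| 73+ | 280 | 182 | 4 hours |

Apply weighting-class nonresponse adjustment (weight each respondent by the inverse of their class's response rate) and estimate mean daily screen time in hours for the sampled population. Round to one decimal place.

5.0

Class response rates: 18–21 160/320 = 50%, 22–48 90/120 = 75%, 49–57 24/120 = 20%, 58–72 144/360 = 40%, 73+ 182/280 = 65%.
Inverse-response-rate weighting restores each class to its sampled count, so class totals weight by n_sampled:
  18–21: 320 × 3 = 960
  22–48: 120 × 6 = 720
  49–57: 120 × 7.5 = 900
  58–72: 360 × 6.5 = 2340
  73+: 280 × 4 = 1120
Adjusted estimate = 6040 / 1,200 = 5.03333 → 5.0.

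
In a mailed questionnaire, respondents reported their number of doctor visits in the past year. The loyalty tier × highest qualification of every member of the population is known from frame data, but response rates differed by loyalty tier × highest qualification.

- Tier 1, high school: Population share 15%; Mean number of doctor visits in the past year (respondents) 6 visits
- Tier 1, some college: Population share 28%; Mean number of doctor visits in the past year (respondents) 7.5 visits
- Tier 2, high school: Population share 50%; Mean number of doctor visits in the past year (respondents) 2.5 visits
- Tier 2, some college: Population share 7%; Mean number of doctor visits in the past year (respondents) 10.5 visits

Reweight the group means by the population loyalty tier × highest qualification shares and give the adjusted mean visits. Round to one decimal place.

Post-stratification weights by population share, not respondent share:
  Tier 1, high school: 0.15 × 6 = 0.9
  Tier 1, some college: 0.28 × 7.5 = 2.1
  Tier 2, high school: 0.5 × 2.5 = 1.25
  Tier 2, some college: 0.07 × 10.5 = 0.735
Post-stratified estimate = 4.985 → 5.0.

5.0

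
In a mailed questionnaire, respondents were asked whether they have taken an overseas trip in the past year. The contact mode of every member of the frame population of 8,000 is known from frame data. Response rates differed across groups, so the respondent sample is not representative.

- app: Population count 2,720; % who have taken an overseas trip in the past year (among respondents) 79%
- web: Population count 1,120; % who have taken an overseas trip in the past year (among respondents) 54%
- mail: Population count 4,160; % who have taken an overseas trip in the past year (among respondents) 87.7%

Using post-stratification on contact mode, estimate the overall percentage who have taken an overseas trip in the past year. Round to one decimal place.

80.0%

Each cell contributes population-share × respondent value:
  app: (2,720/8,000) × 79 = 26.86
  web: (1,120/8,000) × 54 = 7.56
  mail: (4,160/8,000) × 87.7 = 45.604
Post-stratified estimate = 80.024 → 80.0%.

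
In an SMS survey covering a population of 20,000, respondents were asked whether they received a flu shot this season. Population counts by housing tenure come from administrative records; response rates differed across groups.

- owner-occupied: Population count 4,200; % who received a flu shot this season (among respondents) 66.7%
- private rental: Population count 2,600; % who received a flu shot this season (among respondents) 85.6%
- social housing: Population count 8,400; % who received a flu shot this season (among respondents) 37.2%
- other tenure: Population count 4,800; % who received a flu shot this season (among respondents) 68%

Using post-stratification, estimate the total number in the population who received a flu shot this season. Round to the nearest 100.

Each cell contributes its population count × the respondent rate:
  owner-occupied: 4,200 × 66.7% = 2801.4
  private rental: 2,600 × 85.6% = 2225.6
  social housing: 8,400 × 37.2% = 3124.8
  other tenure: 4,800 × 68% = 3264
Estimated total = 11415.8 → 11,400.

11,400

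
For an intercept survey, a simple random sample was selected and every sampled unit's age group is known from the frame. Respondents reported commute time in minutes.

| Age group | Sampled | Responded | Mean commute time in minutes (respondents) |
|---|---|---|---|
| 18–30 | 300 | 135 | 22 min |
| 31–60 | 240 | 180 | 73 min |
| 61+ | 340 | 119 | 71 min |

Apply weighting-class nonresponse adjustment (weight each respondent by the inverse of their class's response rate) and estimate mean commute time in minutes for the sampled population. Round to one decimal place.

Response rates by class: 18–30 135/300 = 45%, 31–60 180/240 = 75%, 61+ 119/340 = 35%.
Weighting each respondent by the inverse class response rate inflates each class back to its sampled size, so the class weight is n_sampled:
  18–30: 300 × 22 = 6600
  31–60: 240 × 73 = 17,520
  61+: 340 × 71 = 24,140
Adjusted estimate = 48,260 / 880 = 54.8409 → 54.8.

54.8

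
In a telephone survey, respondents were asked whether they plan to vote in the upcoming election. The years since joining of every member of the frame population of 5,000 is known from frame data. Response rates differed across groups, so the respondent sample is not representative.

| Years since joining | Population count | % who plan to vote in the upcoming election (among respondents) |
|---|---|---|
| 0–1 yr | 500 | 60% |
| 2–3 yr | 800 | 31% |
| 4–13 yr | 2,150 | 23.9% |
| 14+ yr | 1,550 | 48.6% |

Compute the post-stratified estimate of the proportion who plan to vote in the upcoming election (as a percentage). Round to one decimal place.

36.3%

Weight each group's respondent value by its population share:
  0–1 yr: (500/5,000) × 60 = 6
  2–3 yr: (800/5,000) × 31 = 4.96
  4–13 yr: (2,150/5,000) × 23.9 = 10.277
  14+ yr: (1,550/5,000) × 48.6 = 15.066
Post-stratified estimate = 36.303 → 36.3%.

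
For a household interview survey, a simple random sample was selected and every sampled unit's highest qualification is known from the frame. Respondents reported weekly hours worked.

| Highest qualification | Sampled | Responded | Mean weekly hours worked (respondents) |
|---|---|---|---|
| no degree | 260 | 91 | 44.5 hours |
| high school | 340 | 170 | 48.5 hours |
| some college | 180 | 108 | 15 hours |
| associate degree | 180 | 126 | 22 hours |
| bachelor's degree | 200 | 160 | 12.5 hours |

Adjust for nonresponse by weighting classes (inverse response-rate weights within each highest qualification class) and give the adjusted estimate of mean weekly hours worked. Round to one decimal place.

32.1

Response rates by class: no degree 91/260 = 35%, high school 170/340 = 50%, some college 108/180 = 60%, associate degree 126/180 = 70%, bachelor's degree 160/200 = 80%.
With weight = n_sampled/n_responded per class, the weighted class total is n_sampled:
  no degree: 260 × 44.5 = 11,570
  high school: 340 × 48.5 = 16,490
  some college: 180 × 15 = 2700
  associate degree: 180 × 22 = 3960
  bachelor's degree: 200 × 12.5 = 2500
Adjusted estimate = 37,220 / 1,160 = 32.0862 → 32.1.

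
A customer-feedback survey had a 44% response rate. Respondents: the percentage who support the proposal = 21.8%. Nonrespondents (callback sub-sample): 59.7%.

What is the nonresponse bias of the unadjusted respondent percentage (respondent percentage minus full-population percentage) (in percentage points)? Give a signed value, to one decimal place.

Nonresponse fraction = 1 − 0.44 = 0.56.
Bias = (nonresponse fraction) × (respondent percentage − nonrespondent percentage)
     = 0.56 × (21.8 − 59.7) = 0.56 × -37.9 = -21.224.

-21.2 percentage points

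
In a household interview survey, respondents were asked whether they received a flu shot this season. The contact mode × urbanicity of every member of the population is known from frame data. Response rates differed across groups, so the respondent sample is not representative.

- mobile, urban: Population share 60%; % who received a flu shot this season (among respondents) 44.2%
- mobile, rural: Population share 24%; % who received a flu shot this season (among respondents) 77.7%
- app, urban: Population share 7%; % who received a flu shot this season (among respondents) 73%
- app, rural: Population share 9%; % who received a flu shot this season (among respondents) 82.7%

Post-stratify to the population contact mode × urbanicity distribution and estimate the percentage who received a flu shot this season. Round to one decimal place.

Weight each group's respondent value by its population share:
  mobile, urban: 0.6 × 44.2 = 26.52
  mobile, rural: 0.24 × 77.7 = 18.648
  app, urban: 0.07 × 73 = 5.11
  app, rural: 0.09 × 82.7 = 7.443
Post-stratified estimate = 57.721 → 57.7%.

57.7%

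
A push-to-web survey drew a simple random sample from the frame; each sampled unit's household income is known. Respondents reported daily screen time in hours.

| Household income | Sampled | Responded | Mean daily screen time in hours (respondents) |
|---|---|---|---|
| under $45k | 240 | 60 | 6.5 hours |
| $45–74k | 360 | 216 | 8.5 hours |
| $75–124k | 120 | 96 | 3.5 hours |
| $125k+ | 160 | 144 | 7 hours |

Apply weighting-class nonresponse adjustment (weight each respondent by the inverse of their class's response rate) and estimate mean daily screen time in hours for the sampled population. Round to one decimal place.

Response rates by class: under $45k 60/240 = 25%, $45–74k 216/360 = 60%, $75–124k 96/120 = 80%, $125k+ 144/160 = 90%.
Each respondent's weight = sampled/responded in their class; summing within a class gives n_sampled, so:
  under $45k: 240 × 6.5 = 1560
  $45–74k: 360 × 8.5 = 3060
  $75–124k: 120 × 3.5 = 420
  $125k+: 160 × 7 = 1120
Adjusted estimate = 6160 / 880 = 7 → 7.0.

7.0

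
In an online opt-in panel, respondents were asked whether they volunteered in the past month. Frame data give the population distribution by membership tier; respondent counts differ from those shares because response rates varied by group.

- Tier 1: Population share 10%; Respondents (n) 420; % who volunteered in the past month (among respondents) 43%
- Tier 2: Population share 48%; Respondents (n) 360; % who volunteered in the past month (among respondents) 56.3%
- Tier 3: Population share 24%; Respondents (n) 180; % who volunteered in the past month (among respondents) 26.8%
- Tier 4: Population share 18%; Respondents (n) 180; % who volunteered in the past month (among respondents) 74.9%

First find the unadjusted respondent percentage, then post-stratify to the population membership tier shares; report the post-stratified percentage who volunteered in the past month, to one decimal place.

Unadjusted (pooled respondent) estimate weights by respondent counts:
  (420/1140)×43 + (360/1140)×56.3 + (180/1140)×26.8 + (180/1140)×74.9 = 49.6789%
Post-stratified estimate weights by population shares:
  0.1×43 + 0.48×56.3 + 0.24×26.8 + 0.18×74.9 = 51.238%

51.2%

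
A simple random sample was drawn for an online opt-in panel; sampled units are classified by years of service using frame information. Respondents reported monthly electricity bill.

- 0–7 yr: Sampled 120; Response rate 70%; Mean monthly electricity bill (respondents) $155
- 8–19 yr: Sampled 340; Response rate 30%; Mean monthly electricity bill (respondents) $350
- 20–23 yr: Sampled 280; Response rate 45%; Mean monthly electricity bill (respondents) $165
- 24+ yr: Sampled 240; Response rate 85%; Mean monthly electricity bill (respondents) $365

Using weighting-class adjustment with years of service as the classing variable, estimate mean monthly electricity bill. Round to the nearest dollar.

With weight = n_sampled/n_responded per class, the weighted class total is n_sampled:
  0–7 yr: 120 × 155 = 18,600
  8–19 yr: 340 × 350 = 119,000
  20–23 yr: 280 × 165 = 46,200
  24+ yr: 240 × 365 = 87,600
Adjusted estimate = 271,400 / 980 = 276.939 → $277.

$277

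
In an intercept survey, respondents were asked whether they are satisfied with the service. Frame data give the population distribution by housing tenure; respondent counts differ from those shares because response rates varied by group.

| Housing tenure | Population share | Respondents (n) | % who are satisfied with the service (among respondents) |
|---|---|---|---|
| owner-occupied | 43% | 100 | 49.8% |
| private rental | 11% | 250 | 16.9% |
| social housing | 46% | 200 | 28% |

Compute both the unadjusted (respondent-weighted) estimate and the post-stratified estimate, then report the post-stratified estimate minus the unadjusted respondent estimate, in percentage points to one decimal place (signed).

Without adjustment, the pooled respondent share is:
  (100/550)×49.8 + (250/550)×16.9 + (200/550)×28 = 26.9182%
Post-stratified estimate weights by population shares:
  0.43×49.8 + 0.11×16.9 + 0.46×28 = 36.153%
Difference = 36.153 − 26.9182 = 9.2348 pp.

+9.2 percentage points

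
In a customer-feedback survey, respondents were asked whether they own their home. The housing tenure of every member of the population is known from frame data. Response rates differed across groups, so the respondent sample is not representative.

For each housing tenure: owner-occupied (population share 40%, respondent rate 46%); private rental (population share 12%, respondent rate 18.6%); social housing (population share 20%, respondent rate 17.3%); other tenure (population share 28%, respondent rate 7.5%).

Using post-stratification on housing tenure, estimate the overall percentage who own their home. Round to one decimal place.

26.2%

Weight each group's respondent value by its population share:
  owner-occupied: 0.4 × 46 = 18.4
  private rental: 0.12 × 18.6 = 2.232
  social housing: 0.2 × 17.3 = 3.46
  other tenure: 0.28 × 7.5 = 2.1
Post-stratified estimate = 26.192 → 26.2%.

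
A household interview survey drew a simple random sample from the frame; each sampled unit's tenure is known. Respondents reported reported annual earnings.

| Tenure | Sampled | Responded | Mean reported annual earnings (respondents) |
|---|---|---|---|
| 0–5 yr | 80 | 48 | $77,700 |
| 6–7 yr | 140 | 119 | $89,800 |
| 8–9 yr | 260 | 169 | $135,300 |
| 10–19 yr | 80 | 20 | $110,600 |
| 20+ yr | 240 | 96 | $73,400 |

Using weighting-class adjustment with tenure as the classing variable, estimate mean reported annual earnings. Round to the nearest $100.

$100,500

Response rates by class: 0–5 yr 48/80 = 60%, 6–7 yr 119/140 = 85%, 8–9 yr 169/260 = 65%, 10–19 yr 20/80 = 25%, 20+ yr 96/240 = 40%.
With weight = n_sampled/n_responded per class, the weighted class total is n_sampled:
  0–5 yr: 80 × 77,700 = 6,216,000
  6–7 yr: 140 × 89,800 = 12,572,000
  8–9 yr: 260 × 135,300 = 35,178,000
  10–19 yr: 80 × 110,600 = 8,848,000
  20+ yr: 240 × 73,400 = 17,616,000
Adjusted estimate = 80,430,000 / 800 = 100538 → $100,500.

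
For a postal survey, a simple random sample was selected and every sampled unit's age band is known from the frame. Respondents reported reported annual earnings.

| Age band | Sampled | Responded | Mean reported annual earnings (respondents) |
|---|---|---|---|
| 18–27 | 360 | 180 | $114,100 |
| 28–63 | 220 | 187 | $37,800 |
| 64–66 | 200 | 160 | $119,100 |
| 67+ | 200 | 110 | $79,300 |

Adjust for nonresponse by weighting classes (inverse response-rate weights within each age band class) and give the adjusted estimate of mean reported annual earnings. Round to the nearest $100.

$90,900

Response rates by class: 18–27 180/360 = 50%, 28–63 187/220 = 85%, 64–66 160/200 = 80%, 67+ 110/200 = 55%.
Inverse-response-rate weighting restores each class to its sampled count, so class totals weight by n_sampled:
  18–27: 360 × 114,100 = 41,076,000
  28–63: 220 × 37,800 = 8,316,000
  64–66: 200 × 119,100 = 23,820,000
  67+: 200 × 79,300 = 15,860,000
Adjusted estimate = 89,072,000 / 980 = 90889.8 → $90,900.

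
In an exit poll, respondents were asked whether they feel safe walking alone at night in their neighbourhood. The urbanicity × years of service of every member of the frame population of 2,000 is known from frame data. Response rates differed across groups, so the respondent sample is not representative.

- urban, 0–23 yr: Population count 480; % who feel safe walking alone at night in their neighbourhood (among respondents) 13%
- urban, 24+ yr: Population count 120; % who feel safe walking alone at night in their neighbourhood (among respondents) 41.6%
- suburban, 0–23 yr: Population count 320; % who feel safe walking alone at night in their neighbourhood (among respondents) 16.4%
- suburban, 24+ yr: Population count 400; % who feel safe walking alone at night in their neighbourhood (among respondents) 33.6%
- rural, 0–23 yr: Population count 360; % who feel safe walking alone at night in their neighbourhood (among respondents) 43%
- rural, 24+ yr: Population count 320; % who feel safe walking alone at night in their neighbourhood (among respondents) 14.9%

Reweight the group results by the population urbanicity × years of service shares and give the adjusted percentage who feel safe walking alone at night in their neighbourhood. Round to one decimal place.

25.1%

Each cell contributes population-share × respondent value:
  urban, 0–23 yr: (480/2,000) × 13 = 3.12
  urban, 24+ yr: (120/2,000) × 41.6 = 2.496
  suburban, 0–23 yr: (320/2,000) × 16.4 = 2.624
  suburban, 24+ yr: (400/2,000) × 33.6 = 6.72
  rural, 0–23 yr: (360/2,000) × 43 = 7.74
  rural, 24+ yr: (320/2,000) × 14.9 = 2.384
Post-stratified estimate = 25.084 → 25.1%.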